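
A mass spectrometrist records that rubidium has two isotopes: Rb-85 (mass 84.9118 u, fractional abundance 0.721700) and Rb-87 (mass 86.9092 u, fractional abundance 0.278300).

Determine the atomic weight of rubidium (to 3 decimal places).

Weight each isotope mass by its fractional abundance: 0.721700 × 84.9118 + 0.278300 × 86.9092
= 61.28085 + 24.18683 = 85.46768 u

85.468 u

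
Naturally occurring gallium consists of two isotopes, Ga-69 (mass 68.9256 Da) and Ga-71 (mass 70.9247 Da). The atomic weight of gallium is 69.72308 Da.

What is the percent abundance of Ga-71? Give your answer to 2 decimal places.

39.89%

Writing the weighted mean with unknown fraction x of Ga-69:
68.9256·x + 70.9247·(1 − x) = 69.72308
(68.9256 − 70.9247)·x = 69.72308 − 70.9247
x = -1.20162 / -1.9991 = 0.60108 → 60.11% Ga-69, 39.89% Ga-71.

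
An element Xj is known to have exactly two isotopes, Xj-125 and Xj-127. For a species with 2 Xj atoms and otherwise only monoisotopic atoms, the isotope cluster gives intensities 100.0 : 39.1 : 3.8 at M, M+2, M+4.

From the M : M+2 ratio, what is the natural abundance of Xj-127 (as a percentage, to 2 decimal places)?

Let p = fractional abundance of Xj-125. I(M+2)/I(M) = [C(2,1)·p^1·(1−p)] / p^2 = 2·(1−p)/p = 39.1/100.0 = 0.3910
(1−p)/p = 0.3910/2 = 0.1955  ⇒  p = 1/(1 + 0.1955) = 0.8365
Xj-125: 83.65%, Xj-127: 16.35%.

16.35%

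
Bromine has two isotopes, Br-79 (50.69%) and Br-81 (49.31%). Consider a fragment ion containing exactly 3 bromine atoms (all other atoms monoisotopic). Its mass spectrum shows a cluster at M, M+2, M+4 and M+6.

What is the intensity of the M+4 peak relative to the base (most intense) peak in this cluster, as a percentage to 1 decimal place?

Term probabilities: M 0.1302, M+2 0.3801, M+4 0.3698, M+6 0.1199. Base peak = M+2.
P(M+2) = C(3,1) × 0.5069^2 × 0.4931^1 = 3 × 0.25694761 × 0.4931 = 0.380103 (base)
P(M+4) = C(3,2) × 0.5069^1 × 0.4931^2 = 3 × 0.5069 × 0.24314761 = 0.369755
Relative intensity = 0.369755 / 0.380103 × 100 = 97.3

97.3%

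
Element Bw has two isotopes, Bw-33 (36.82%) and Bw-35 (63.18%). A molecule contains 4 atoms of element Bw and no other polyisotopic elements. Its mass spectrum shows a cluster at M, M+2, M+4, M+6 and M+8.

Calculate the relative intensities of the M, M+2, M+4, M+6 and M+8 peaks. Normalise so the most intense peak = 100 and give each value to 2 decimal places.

4.95 : 33.96 : 87.42 : 100.00 : 42.90

Each Bw atom is independently Bw-33 (p = 0.3682) or Bw-35 (q = 0.6318); the cluster is the binomial expansion (p + q)^4.
P(M) = 0.3682^4 = 0.018380
P(M+2) = 4 × 0.3682^3 × 0.6318^1 = 0.126151
P(M+4) = 6 × 0.3682^2 × 0.6318^2 = 0.324697
P(M+6) = 4 × 0.3682^1 × 0.6318^3 = 0.371435
P(M+8) = 0.6318^4 = 0.159338
The M+6 peak is largest (0.371435); scaling to 100 gives 4.95 : 33.96 : 87.42 : 100.00 : 42.90.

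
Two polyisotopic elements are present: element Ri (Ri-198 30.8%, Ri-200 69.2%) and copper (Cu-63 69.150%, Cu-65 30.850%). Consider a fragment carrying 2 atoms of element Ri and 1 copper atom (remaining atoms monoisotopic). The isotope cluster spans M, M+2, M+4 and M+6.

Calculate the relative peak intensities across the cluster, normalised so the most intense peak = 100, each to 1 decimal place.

Element Ri pattern (n=2): 0.094864 : 0.426272 : 0.478864
Copper pattern (n=1): 0.6915 : 0.3085
Convolve the two distributions (both contribute in 2-u steps):
  M: 0.094864×0.6915 = 0.065598
  M+2: 0.094864×0.3085 + 0.426272×0.6915 = 0.324033
  M+4: 0.426272×0.3085 + 0.478864×0.6915 = 0.462639
  M+6: 0.478864×0.3085 = 0.147730
Scale to base peak (0.462639) = 100: 14.2 : 70.0 : 100.0 : 31.9

14.2 : 70.0 : 100.0 : 31.9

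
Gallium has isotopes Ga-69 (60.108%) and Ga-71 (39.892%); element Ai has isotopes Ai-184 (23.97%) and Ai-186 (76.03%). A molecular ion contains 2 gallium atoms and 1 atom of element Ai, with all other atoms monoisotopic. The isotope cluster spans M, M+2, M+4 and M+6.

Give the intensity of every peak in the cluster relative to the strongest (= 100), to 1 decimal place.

21.5 : 96.7 : 100.0 : 30.0

Gallium pattern (n=2): 0.36129717 : 0.47956567 : 0.15913717
Element Ai pattern (n=1): 0.2397 : 0.7603
Convolve the two distributions (both contribute in 2-u steps):
  M: 0.36129717×0.2397 = 0.086603
  M+2: 0.36129717×0.7603 + 0.47956567×0.2397 = 0.389646
  M+4: 0.47956567×0.7603 + 0.15913717×0.2397 = 0.402759
  M+6: 0.15913717×0.7603 = 0.120992
Scale to base peak (0.402759) = 100: 21.5 : 96.7 : 100.0 : 30.0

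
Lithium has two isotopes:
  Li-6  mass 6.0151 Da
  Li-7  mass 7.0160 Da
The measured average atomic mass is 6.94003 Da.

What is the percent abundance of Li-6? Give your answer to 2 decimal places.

7.59%

Let x be the fractional abundance of Li-6; then Li-7 has abundance 1 − x.
6.0151·x + 7.0160·(1 − x) = 6.94003
(6.0151 − 7.0160)·x = 6.94003 − 7.0160
x = -0.07597 / -1.0009 = 0.07590 → 7.59% Li-6, 92.41% Li-7.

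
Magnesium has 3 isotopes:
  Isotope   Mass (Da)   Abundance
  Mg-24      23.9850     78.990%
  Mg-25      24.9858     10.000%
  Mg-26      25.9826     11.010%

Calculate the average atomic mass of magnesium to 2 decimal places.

24.31 Da

Ar = Σ fᵢ·mᵢ = 0.78990 × 23.9850 + 0.10000 × 24.9858 + 0.11010 × 25.9826
= 18.94575 + 2.49858 + 2.86068 = 24.30501 Da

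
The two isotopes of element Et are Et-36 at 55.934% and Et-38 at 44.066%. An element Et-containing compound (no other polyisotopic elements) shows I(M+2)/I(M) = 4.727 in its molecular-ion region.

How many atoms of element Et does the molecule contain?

6

With n Et atoms, P(M+2)/P(M) = C(n,1)·p^(n−1)q / p^n = n·q/p = n · 0.44066/0.55934.
n = 4.727 × 0.55934/0.44066 = 6.00 ≈ 6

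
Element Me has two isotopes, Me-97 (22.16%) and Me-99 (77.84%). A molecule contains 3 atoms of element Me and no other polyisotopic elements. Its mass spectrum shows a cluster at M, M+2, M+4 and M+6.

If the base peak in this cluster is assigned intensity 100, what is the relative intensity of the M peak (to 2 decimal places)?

Binomial terms of (0.2216 + 0.7784)^3: M 0.0109, M+2 0.1147, M+4 0.4028, M+6 0.4716 → M+6 is the base peak.
P(M+6) = C(3,3) × 0.2216^0 × 0.7784^3 = 1 × 1.0000 × 0.47163767 = 0.471638 (base)
P(M) = C(3,0) × 0.2216^3 × 0.7784^0 = 1 × 0.01088201 × 1.0000 = 0.010882
Relative intensity = 0.010882 / 0.471638 × 100 = 2.31

2.31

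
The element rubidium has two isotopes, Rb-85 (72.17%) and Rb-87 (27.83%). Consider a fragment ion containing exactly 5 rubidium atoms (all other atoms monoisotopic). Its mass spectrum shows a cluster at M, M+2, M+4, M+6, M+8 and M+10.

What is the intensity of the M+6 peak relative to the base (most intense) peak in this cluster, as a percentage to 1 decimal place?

Binomial terms of (0.7217 + 0.2783)^5: M 0.1958, M+2 0.3775, M+4 0.2911, M+6 0.1123, M+8 0.0216, M+10 0.0017 → M+2 is the base peak.
P(M+2) = C(5,1) × 0.7217^4 × 0.2783^1 = 5 × 0.27128565 × 0.2783 = 0.377494 (base)
P(M+6) = C(5,3) × 0.7217^2 × 0.2783^3 = 10 × 0.52085089 × 0.02155458 = 0.112267
Relative intensity = 0.112267 / 0.377494 × 100 = 29.7

29.7%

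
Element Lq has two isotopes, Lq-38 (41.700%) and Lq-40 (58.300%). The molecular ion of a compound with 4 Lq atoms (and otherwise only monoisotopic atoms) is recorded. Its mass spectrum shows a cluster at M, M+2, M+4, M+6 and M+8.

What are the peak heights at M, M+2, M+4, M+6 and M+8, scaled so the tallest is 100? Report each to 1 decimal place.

Each Lq atom is independently Lq-38 (p = 0.41700) or Lq-40 (q = 0.58300); the cluster is the binomial expansion (p + q)^4.
P(M) = 0.41700^4 = 0.030237
P(M+2) = 4 × 0.41700^3 × 0.58300^1 = 0.169097
P(M+4) = 6 × 0.41700^2 × 0.58300^2 = 0.354618
P(M+6) = 4 × 0.41700^1 × 0.58300^3 = 0.330523
P(M+8) = 0.58300^4 = 0.115525
The M+4 peak is largest (0.354618); scaling to 100 gives 8.5 : 47.7 : 100.0 : 93.2 : 32.6.

8.5 : 47.7 : 100.0 : 93.2 : 32.6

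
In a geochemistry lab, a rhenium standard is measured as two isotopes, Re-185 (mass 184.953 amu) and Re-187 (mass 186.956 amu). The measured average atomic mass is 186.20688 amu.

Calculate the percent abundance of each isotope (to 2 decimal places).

Re-185: 37.40%, Re-187: 62.60%

Let x be the fractional abundance of Re-185; then Re-187 has abundance 1 − x.
184.953·x + 186.956·(1 − x) = 186.20688
(184.953 − 186.956)·x = 186.20688 − 186.956
x = -0.74912 / -2.003 = 0.37400 → 37.40% Re-185, 62.60% Re-187.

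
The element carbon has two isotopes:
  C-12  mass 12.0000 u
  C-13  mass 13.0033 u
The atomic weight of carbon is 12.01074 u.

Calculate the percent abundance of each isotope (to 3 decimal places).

C-12: 98.930%, C-13: 1.070%

With x = fraction of C-12 (so C-13 is 1 − x):
12.0000·x + 13.0033·(1 − x) = 12.01074
(12.0000 − 13.0033)·x = 12.01074 − 13.0033
x = -0.99256 / -1.0033 = 0.98930 → 98.930% C-12, 1.070% C-13.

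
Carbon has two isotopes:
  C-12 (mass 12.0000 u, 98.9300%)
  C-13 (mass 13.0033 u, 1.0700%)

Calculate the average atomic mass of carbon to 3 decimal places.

Average mass = Σ (abundance × isotope mass) = 0.989300 × 12.0000 + 0.010700 × 13.0033
= 11.87160 + 0.13914 = 12.01074 u

12.011 u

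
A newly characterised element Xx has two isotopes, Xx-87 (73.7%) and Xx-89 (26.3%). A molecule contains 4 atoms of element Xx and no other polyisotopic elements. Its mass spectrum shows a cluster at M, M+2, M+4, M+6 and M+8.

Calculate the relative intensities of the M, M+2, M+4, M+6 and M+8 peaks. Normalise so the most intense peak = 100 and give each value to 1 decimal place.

70.1 : 100.0 : 53.5 : 12.7 : 1.1

Expanding (0.737 + 0.263)^4:
P(M) = 0.737^4 = 0.295033
P(M+2) = 4 × 0.737^3 × 0.263^1 = 0.421132
P(M+4) = 6 × 0.737^2 × 0.263^2 = 0.225423
P(M+6) = 4 × 0.737^1 × 0.263^3 = 0.053628
P(M+8) = 0.263^4 = 0.004784
The M+2 peak is largest (0.421132); scaling to 100 gives 70.1 : 100.0 : 53.5 : 12.7 : 1.1.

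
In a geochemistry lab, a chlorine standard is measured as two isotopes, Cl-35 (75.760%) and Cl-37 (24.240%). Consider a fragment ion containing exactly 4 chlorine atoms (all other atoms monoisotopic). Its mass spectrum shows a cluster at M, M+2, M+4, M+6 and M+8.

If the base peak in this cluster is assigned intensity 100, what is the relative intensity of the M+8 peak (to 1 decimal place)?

(0.75760 + 0.24240)^4 gives M 0.3294, M+2 0.4216, M+4 0.2023, M+6 0.0432, M+8 0.0035; the largest is M+2.
P(M+2) = C(4,1) × 0.75760^3 × 0.24240^1 = 4 × 0.4348304 × 0.2424 = 0.421612 (base)
P(M+8) = C(4,4) × 0.75760^0 × 0.24240^4 = 1 × 1.0000 × 0.00345247 = 0.003452
Relative intensity = 0.003452 / 0.421612 × 100 = 0.8

0.8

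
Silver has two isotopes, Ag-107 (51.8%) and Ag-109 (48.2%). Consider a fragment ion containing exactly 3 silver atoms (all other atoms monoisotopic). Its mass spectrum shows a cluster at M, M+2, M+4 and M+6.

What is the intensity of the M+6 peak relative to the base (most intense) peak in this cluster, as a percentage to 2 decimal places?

Term probabilities: M 0.1390, M+2 0.3880, M+4 0.3610, M+6 0.1120. Base peak = M+2.
P(M+2) = C(3,1) × 0.518^2 × 0.482^1 = 3 × 0.268324 × 0.4820 = 0.387997 (base)
P(M+6) = C(3,3) × 0.518^0 × 0.482^3 = 1 × 1.0000 × 0.11198017 = 0.111980
Relative intensity = 0.111980 / 0.387997 × 100 = 28.86

28.86%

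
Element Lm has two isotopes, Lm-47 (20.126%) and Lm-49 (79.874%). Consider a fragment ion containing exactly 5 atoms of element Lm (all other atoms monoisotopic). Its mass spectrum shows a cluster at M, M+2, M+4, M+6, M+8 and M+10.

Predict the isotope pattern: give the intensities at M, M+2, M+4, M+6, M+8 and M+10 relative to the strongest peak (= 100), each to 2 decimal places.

The 5 Lm atoms are independent, so intensities follow the terms of (0.20126 + 0.79874)^5.
P(M) = 0.20126^5 = 0.000330
P(M+2) = 5 × 0.20126^4 × 0.79874^1 = 0.006552
P(M+4) = 10 × 0.20126^3 × 0.79874^2 = 0.052010
P(M+6) = 10 × 0.20126^2 × 0.79874^3 = 0.206410
P(M+8) = 5 × 0.20126^1 × 0.79874^4 = 0.409590
P(M+10) = 0.79874^5 = 0.325108
The M+8 peak is largest (0.409590); scaling to 100 gives 0.08 : 1.60 : 12.70 : 50.39 : 100.00 : 79.37.

0.08 : 1.60 : 12.70 : 50.39 : 100.00 : 79.37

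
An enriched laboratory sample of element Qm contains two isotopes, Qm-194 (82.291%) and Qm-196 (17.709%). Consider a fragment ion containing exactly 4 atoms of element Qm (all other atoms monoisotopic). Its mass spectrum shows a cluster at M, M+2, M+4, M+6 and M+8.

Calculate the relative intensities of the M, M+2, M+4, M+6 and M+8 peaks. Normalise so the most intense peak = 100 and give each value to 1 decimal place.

100.0 : 86.1 : 27.8 : 4.0 : 0.2

Expanding (0.82291 + 0.17709)^4:
P(M) = 0.82291^4 = 0.458574
P(M+2) = 4 × 0.82291^3 × 0.17709^1 = 0.394740
P(M+4) = 6 × 0.82291^2 × 0.17709^2 = 0.127422
P(M+6) = 4 × 0.82291^1 × 0.17709^3 = 0.018281
P(M+8) = 0.17709^4 = 0.000984
The M peak is largest (0.458574); scaling to 100 gives 100.0 : 86.1 : 27.8 : 4.0 : 0.2.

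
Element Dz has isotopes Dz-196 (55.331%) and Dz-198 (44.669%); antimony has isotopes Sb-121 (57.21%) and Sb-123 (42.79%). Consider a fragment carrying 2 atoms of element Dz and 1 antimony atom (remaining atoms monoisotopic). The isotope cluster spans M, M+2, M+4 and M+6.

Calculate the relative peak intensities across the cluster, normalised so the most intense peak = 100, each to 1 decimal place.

42.3 : 100.0 : 78.7 : 20.6

Element Dz pattern (n=2): 0.30615196 : 0.49431609 : 0.19953196
Antimony pattern (n=1): 0.5721 : 0.4279
Convolve the two distributions (both contribute in 2-u steps):
  M: 0.30615196×0.5721 = 0.175150
  M+2: 0.30615196×0.4279 + 0.49431609×0.5721 = 0.413801
  M+4: 0.49431609×0.4279 + 0.19953196×0.5721 = 0.325670
  M+6: 0.19953196×0.4279 = 0.085380
Scale to base peak (0.413801) = 100: 42.3 : 100.0 : 78.7 : 20.6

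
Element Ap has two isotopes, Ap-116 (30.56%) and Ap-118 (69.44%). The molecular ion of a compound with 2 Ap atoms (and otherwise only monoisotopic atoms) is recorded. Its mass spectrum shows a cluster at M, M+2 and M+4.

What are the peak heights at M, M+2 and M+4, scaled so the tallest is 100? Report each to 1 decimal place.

Each Ap atom is independently Ap-116 (p = 0.3056) or Ap-118 (q = 0.6944); the cluster is the binomial expansion (p + q)^2.
P(M) = 0.3056^2 = 0.093391
P(M+2) = 2 × 0.3056^1 × 0.6944^1 = 0.424417
P(M+4) = 0.6944^2 = 0.482191
The M+4 peak is largest (0.482191); scaling to 100 gives 19.4 : 88.0 : 100.0.

19.4 : 88.0 : 100.0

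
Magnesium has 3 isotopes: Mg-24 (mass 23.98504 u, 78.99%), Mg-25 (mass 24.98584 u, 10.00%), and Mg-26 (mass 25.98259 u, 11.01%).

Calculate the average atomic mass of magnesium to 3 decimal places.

24.305 u

The abundance-weighted mean is 0.7899 × 23.98504 + 0.1000 × 24.98584 + 0.1101 × 25.98259
= 18.945783 + 2.498584 + 2.860683 = 24.305050 u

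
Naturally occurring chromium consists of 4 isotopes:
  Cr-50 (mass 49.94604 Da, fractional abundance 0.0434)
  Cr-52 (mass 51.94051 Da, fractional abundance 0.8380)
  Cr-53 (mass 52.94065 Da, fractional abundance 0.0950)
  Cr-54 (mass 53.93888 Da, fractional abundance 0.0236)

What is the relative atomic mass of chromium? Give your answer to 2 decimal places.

52.00 Da

Weight each isotope mass by its fractional abundance: 0.0434 × 49.94604 + 0.8380 × 51.94051 + 0.0950 × 52.94065 + 0.0236 × 53.93888
= 2.167658 + 43.526147 + 5.029362 + 1.272958 = 51.996125 Da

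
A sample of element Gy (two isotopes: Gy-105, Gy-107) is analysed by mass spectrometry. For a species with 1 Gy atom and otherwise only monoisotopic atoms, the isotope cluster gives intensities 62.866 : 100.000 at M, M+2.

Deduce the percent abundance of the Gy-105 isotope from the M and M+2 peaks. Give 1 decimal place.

Let p = fractional abundance of Gy-105. I(M+2)/I(M) = [C(1,1)·p^0·(1−p)] / p^1 = 1·(1−p)/p = 100.000/62.866 = 1.5907
(1−p)/p = 1.5907/1 = 1.5907  ⇒  p = 1/(1 + 1.5907) = 0.3860
Gy-105: 38.6%, Gy-107: 61.4%.

38.6%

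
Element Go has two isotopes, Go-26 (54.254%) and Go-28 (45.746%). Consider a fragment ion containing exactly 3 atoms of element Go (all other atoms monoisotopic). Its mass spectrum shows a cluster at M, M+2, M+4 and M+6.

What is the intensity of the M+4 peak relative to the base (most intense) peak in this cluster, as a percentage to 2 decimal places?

(0.54254 + 0.45746)^3 gives M 0.1597, M+2 0.4040, M+4 0.3406, M+6 0.0957; the largest is M+2.
P(M+2) = C(3,1) × 0.54254^2 × 0.45746^1 = 3 × 0.29434965 × 0.45746 = 0.403960 (base)
P(M+4) = C(3,2) × 0.54254^1 × 0.45746^2 = 3 × 0.54254 × 0.20926965 = 0.340611
Relative intensity = 0.340611 / 0.403960 × 100 = 84.32

84.32%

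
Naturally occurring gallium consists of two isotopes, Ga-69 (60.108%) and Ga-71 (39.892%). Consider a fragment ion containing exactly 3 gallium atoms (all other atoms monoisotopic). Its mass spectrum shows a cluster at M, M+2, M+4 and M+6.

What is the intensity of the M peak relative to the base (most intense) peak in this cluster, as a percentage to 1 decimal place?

Binomial terms of (0.60108 + 0.39892)^3: M 0.2172, M+2 0.4324, M+4 0.2870, M+6 0.0635 → M+2 is the base peak.
P(M+2) = C(3,1) × 0.60108^2 × 0.39892^1 = 3 × 0.36129717 × 0.39892 = 0.432386 (base)
P(M) = C(3,0) × 0.60108^3 × 0.39892^0 = 1 × 0.2171685 × 1.0000 = 0.217169
Relative intensity = 0.217169 / 0.432386 × 100 = 50.2

50.2%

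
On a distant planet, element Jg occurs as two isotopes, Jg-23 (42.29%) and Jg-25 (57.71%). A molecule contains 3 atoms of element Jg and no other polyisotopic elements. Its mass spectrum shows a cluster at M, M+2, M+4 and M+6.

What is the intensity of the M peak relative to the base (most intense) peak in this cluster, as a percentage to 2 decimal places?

Term probabilities: M 0.0756, M+2 0.3096, M+4 0.4225, M+6 0.1922. Base peak = M+4.
P(M+4) = C(3,2) × 0.4229^1 × 0.5771^2 = 3 × 0.4229 × 0.33304441 = 0.422533 (base)
P(M) = C(3,0) × 0.4229^3 × 0.5771^0 = 1 × 0.0756333 × 1.0000 = 0.075633
Relative intensity = 0.075633 / 0.422533 × 100 = 17.90

17.90%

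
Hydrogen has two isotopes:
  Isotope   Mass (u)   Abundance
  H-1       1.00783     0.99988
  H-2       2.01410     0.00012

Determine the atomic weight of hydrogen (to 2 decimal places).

1.01 u

Weight each isotope mass by its fractional abundance: 0.99988 × 1.00783 + 0.00012 × 2.01410
= 1.007709 + 0.000242 = 1.007951 u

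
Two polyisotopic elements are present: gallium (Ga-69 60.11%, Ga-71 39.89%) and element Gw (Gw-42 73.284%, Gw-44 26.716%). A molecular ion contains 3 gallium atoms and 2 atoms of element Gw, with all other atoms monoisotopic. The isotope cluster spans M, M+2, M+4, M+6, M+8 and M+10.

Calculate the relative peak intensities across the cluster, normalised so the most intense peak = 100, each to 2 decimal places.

34.42 : 93.61 : 100.00 : 52.32 : 13.38 : 1.34

Gallium pattern (n=3): 0.21719018 : 0.43239309 : 0.28694328 : 0.06347345
Element Gw pattern (n=2): 0.53705447 : 0.39157107 : 0.07137447
Convolve the two distributions (both contribute in 2-u steps):
  M: 0.21719018×0.53705447 = 0.116643
  M+2: 0.21719018×0.39157107 + 0.43239309×0.53705447 = 0.317264
  M+4: 0.21719018×0.07137447 + 0.43239309×0.39157107 + 0.28694328×0.53705447 = 0.338919
  M+6: 0.43239309×0.07137447 + 0.28694328×0.39157107 + 0.06347345×0.53705447 = 0.177309
  M+8: 0.28694328×0.07137447 + 0.06347345×0.39157107 = 0.045335
  M+10: 0.06347345×0.07137447 = 0.004530
Scale to base peak (0.338919) = 100: 34.42 : 93.61 : 100.00 : 52.32 : 13.38 : 1.34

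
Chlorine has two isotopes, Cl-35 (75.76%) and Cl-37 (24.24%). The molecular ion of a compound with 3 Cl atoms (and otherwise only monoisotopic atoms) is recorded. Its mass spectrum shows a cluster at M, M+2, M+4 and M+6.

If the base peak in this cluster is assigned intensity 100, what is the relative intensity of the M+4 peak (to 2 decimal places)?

Binomial terms of (0.7576 + 0.2424)^3: M 0.4348, M+2 0.4174, M+4 0.1335, M+6 0.0142 → M is the base peak.
P(M) = C(3,0) × 0.7576^3 × 0.2424^0 = 1 × 0.4348304 × 1.0000 = 0.434830 (base)
P(M+4) = C(3,2) × 0.7576^1 × 0.2424^2 = 3 × 0.7576 × 0.05875776 = 0.133545
Relative intensity = 0.133545 / 0.434830 × 100 = 30.71

30.71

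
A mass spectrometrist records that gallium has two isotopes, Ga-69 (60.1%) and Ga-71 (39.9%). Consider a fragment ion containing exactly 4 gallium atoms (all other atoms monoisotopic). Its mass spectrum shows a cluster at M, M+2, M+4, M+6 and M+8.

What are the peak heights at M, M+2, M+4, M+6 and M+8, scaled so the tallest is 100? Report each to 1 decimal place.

37.7 : 100.0 : 99.6 : 44.1 : 7.3

The 4 Ga atoms are independent, so intensities follow the terms of (0.601 + 0.399)^4.
P(M) = 0.601^4 = 0.130466
P(M+2) = 4 × 0.601^3 × 0.399^1 = 0.346463
P(M+4) = 6 × 0.601^2 × 0.399^2 = 0.345021
P(M+6) = 4 × 0.601^1 × 0.399^3 = 0.152705
P(M+8) = 0.399^4 = 0.025345
The M+2 peak is largest (0.346463); scaling to 100 gives 37.7 : 100.0 : 99.6 : 44.1 : 7.3.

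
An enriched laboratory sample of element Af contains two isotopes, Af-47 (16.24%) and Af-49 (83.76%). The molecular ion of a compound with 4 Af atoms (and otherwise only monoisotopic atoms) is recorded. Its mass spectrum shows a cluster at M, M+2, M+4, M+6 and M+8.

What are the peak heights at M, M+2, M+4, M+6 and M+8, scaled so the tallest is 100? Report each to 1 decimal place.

Each Af atom is independently Af-47 (p = 0.1624) or Af-49 (q = 0.8376); the cluster is the binomial expansion (p + q)^4.
P(M) = 0.1624^4 = 0.000696
P(M+2) = 4 × 0.1624^3 × 0.8376^1 = 0.014350
P(M+4) = 6 × 0.1624^2 × 0.8376^2 = 0.111019
P(M+6) = 4 × 0.1624^1 × 0.8376^3 = 0.381730
P(M+8) = 0.8376^4 = 0.492206
The M+8 peak is largest (0.492206); scaling to 100 gives 0.1 : 2.9 : 22.6 : 77.6 : 100.0.

0.1 : 2.9 : 22.6 : 77.6 : 100.0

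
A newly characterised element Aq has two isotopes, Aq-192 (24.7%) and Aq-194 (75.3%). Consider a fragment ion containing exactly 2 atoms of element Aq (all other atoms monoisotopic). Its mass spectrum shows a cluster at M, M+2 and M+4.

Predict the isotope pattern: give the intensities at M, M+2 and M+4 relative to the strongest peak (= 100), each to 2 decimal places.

10.76 : 65.60 : 100.00

Each Aq atom is independently Aq-192 (p = 0.247) or Aq-194 (q = 0.753); the cluster is the binomial expansion (p + q)^2.
P(M) = 0.247^2 = 0.061009
P(M+2) = 2 × 0.247^1 × 0.753^1 = 0.371982
P(M+4) = 0.753^2 = 0.567009
The M+4 peak is largest (0.567009); scaling to 100 gives 10.76 : 65.60 : 100.00.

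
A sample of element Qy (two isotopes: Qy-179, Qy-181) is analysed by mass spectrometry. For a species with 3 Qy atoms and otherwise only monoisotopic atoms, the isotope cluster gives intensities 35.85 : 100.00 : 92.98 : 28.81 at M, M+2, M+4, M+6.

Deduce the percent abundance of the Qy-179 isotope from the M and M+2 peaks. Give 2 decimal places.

51.82%

Write p for the Qy-179 fraction. I(M+2)/I(M) = [C(3,1)·p^2·(1−p)] / p^3 = 3·(1−p)/p = 100.00/35.85 = 2.7894
(1−p)/p = 2.7894/3 = 0.9298  ⇒  p = 1/(1 + 0.9298) = 0.5182
Qy-179: 51.82%, Qy-181: 48.18%.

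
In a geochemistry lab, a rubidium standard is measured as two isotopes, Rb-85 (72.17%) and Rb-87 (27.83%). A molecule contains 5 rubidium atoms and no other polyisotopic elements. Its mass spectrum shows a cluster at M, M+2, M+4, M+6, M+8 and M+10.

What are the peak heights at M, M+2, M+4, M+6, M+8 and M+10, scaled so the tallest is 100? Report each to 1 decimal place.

Expanding (0.7217 + 0.2783)^5:
P(M) = 0.7217^5 = 0.195787
P(M+2) = 5 × 0.7217^4 × 0.2783^1 = 0.377494
P(M+4) = 10 × 0.7217^3 × 0.2783^2 = 0.291136
P(M+6) = 10 × 0.7217^2 × 0.2783^3 = 0.112267
P(M+8) = 5 × 0.7217^1 × 0.2783^4 = 0.021646
P(M+10) = 0.2783^5 = 0.001669
The M+2 peak is largest (0.377494); scaling to 100 gives 51.9 : 100.0 : 77.1 : 29.7 : 5.7 : 0.4.

51.9 : 100.0 : 77.1 : 29.7 : 5.7 : 0.4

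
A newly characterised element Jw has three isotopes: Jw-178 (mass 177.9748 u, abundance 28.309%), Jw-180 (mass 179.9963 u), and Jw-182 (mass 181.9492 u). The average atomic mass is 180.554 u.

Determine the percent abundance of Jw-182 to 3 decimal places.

57.861%

Let x and y be the fractions of Jw-180 and Jw-182. Then x + y = 1 − 0.28309 = 0.71691 and 179.9963x + 181.9492y = 180.554 − 0.28309×177.9748 = 130.171113868.
Substituting: 179.9963x + 181.9492(0.71691 − x) = 130.171113868
(179.9963 − 181.9492)x = -0.270087104  ⇒  x = 0.13830, y = 0.57861
Jw-180: 13.830%, Jw-182: 57.861%.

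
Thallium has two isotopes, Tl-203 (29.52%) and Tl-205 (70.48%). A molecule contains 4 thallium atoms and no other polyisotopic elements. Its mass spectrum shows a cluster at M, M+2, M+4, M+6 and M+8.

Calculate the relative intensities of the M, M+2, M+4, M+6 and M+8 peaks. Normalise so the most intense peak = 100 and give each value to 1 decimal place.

The 4 Tl atoms are independent, so intensities follow the terms of (0.2952 + 0.7048)^4.
P(M) = 0.2952^4 = 0.007594
P(M+2) = 4 × 0.2952^3 × 0.7048^1 = 0.072523
P(M+4) = 6 × 0.2952^2 × 0.7048^2 = 0.259726
P(M+6) = 4 × 0.2952^1 × 0.7048^3 = 0.413403
P(M+8) = 0.7048^4 = 0.246754
The M+6 peak is largest (0.413403); scaling to 100 gives 1.8 : 17.5 : 62.8 : 100.0 : 59.7.

1.8 : 17.5 : 62.8 : 100.0 : 59.7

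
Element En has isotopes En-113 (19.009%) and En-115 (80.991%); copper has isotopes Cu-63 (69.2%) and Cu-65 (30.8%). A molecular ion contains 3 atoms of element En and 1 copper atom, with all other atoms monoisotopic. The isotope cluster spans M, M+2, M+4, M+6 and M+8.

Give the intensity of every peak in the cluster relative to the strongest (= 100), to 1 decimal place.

Element En pattern (n=3): 0.00686875 : 0.08779637 : 0.37407101 : 0.53126387
Copper pattern (n=1): 0.6920 : 0.3080
Convolve the two distributions (both contribute in 2-u steps):
  M: 0.00686875×0.6920 = 0.004753
  M+2: 0.00686875×0.3080 + 0.08779637×0.6920 = 0.062871
  M+4: 0.08779637×0.3080 + 0.37407101×0.6920 = 0.285898
  M+6: 0.37407101×0.3080 + 0.53126387×0.6920 = 0.482848
  M+8: 0.53126387×0.3080 = 0.163629
Scale to base peak (0.482848) = 100: 1.0 : 13.0 : 59.2 : 100.0 : 33.9

1.0 : 13.0 : 59.2 : 100.0 : 33.9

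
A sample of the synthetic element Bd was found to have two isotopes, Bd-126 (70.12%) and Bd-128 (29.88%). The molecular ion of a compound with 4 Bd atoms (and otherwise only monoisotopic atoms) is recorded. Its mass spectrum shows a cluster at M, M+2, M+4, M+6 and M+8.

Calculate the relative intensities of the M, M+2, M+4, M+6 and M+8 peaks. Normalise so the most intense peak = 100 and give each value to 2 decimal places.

Expanding (0.7012 + 0.2988)^4:
P(M) = 0.7012^4 = 0.241751
P(M+2) = 4 × 0.7012^3 × 0.2988^1 = 0.412066
P(M+4) = 6 × 0.7012^2 × 0.2988^2 = 0.263388
P(M+6) = 4 × 0.7012^1 × 0.2988^3 = 0.074824
P(M+8) = 0.2988^4 = 0.007971
The M+2 peak is largest (0.412066); scaling to 100 gives 58.67 : 100.00 : 63.92 : 18.16 : 1.93.

58.67 : 100.00 : 63.92 : 18.16 : 1.93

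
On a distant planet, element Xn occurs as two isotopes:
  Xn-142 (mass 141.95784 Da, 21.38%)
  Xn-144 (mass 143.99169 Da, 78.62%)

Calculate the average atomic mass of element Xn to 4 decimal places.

143.5569 Da

Average mass = Σ (abundance × isotope mass) = 0.2138 × 141.95784 + 0.7862 × 143.99169
= 30.350586 + 113.206267 = 143.556853 Da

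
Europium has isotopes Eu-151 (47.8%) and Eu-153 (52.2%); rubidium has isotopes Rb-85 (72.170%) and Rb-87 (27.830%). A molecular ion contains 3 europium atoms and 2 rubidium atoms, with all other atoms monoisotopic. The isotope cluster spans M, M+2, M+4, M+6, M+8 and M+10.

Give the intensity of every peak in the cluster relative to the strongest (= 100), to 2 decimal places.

15.99 : 64.73 : 100.00 : 72.74 : 24.57 : 3.10

Europium pattern (n=3): 0.10921535 : 0.35780594 : 0.39074206 : 0.14223665
Rubidium pattern (n=2): 0.52085089 : 0.40169822 : 0.07745089
Convolve the two distributions (both contribute in 2-u steps):
  M: 0.10921535×0.52085089 = 0.056885
  M+2: 0.10921535×0.40169822 + 0.35780594×0.52085089 = 0.230235
  M+4: 0.10921535×0.07745089 + 0.35780594×0.40169822 + 0.39074206×0.52085089 = 0.355707
  M+6: 0.35780594×0.07745089 + 0.39074206×0.40169822 + 0.14223665×0.52085089 = 0.258757
  M+8: 0.39074206×0.07745089 + 0.14223665×0.40169822 = 0.087400
  M+10: 0.14223665×0.07745089 = 0.011016
Scale to base peak (0.355707) = 100: 15.99 : 64.73 : 100.00 : 72.74 : 24.57 : 3.10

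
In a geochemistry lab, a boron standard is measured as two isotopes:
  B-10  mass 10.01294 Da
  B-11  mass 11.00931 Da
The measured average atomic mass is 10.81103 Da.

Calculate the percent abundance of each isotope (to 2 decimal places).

Let x be the fractional abundance of B-10; then B-11 has abundance 1 − x.
10.01294·x + 11.00931·(1 − x) = 10.81103
(10.01294 − 11.00931)·x = 10.81103 − 11.00931
x = -0.19828 / -0.99637 = 0.19900 → 19.90% B-10, 80.10% B-11.

B-10: 19.90%, B-11: 80.10%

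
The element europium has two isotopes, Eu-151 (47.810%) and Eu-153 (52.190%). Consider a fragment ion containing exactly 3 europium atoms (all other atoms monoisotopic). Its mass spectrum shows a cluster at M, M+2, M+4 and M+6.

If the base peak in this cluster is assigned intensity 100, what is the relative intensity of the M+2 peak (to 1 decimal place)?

(0.47810 + 0.52190)^3 gives M 0.1093, M+2 0.3579, M+4 0.3907, M+6 0.1422; the largest is M+4.
P(M+4) = C(3,2) × 0.47810^1 × 0.52190^2 = 3 × 0.4781 × 0.27237961 = 0.390674 (base)
P(M+2) = C(3,1) × 0.47810^2 × 0.52190^1 = 3 × 0.22857961 × 0.5219 = 0.357887
Relative intensity = 0.357887 / 0.390674 × 100 = 91.6

91.6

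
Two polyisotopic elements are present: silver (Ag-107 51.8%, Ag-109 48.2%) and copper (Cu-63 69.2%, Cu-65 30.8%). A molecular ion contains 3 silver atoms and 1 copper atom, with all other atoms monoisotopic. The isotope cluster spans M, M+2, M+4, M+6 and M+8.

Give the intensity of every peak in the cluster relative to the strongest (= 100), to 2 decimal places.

26.04 : 84.29 : 100.00 : 51.09 : 9.34

Silver pattern (n=3): 0.13899183 : 0.3879965 : 0.3610315 : 0.11198017
Copper pattern (n=1): 0.6920 : 0.3080
Convolve the two distributions (both contribute in 2-u steps):
  M: 0.13899183×0.6920 = 0.096182
  M+2: 0.13899183×0.3080 + 0.3879965×0.6920 = 0.311303
  M+4: 0.3879965×0.3080 + 0.3610315×0.6920 = 0.369337
  M+6: 0.3610315×0.3080 + 0.11198017×0.6920 = 0.188688
  M+8: 0.11198017×0.3080 = 0.034490
Scale to base peak (0.369337) = 100: 26.04 : 84.29 : 100.00 : 51.09 : 9.34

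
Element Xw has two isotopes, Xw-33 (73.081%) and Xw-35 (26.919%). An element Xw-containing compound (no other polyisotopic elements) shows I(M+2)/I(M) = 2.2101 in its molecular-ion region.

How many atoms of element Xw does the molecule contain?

With n Xw atoms, P(M+2)/P(M) = C(n,1)·p^(n−1)q / p^n = n·q/p = n · 0.26919/0.73081.
n = 2.2101 × 0.73081/0.26919 = 6.00 ≈ 6

6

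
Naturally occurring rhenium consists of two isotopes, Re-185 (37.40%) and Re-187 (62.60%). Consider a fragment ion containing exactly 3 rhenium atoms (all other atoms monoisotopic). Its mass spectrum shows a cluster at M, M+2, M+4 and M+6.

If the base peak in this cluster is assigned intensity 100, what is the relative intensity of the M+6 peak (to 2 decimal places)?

55.79

(0.3740 + 0.6260)^3 gives M 0.0523, M+2 0.2627, M+4 0.4397, M+6 0.2453; the largest is M+4.
P(M+4) = C(3,2) × 0.3740^1 × 0.6260^2 = 3 × 0.3740 × 0.391876 = 0.439685 (base)
P(M+6) = C(3,3) × 0.3740^0 × 0.6260^3 = 1 × 1.0000 × 0.24531438 = 0.245314
Relative intensity = 0.245314 / 0.439685 × 100 = 55.79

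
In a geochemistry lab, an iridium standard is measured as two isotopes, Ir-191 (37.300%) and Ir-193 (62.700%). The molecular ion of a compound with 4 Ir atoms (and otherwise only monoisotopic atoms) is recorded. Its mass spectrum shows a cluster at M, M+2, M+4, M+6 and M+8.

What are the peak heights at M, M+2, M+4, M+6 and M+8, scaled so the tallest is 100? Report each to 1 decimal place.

5.3 : 35.4 : 89.2 : 100.0 : 42.0

Expanding (0.37300 + 0.62700)^4:
P(M) = 0.37300^4 = 0.019357
P(M+2) = 4 × 0.37300^3 × 0.62700^1 = 0.130153
P(M+4) = 6 × 0.37300^2 × 0.62700^2 = 0.328174
P(M+6) = 4 × 0.37300^1 × 0.62700^3 = 0.367766
P(M+8) = 0.62700^4 = 0.154550
The M+6 peak is largest (0.367766); scaling to 100 gives 5.3 : 35.4 : 89.2 : 100.0 : 42.0.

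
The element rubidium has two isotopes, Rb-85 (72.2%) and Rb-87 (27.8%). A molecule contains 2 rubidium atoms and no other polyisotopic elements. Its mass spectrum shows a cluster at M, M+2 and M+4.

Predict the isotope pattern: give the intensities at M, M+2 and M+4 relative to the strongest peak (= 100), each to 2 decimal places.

100.00 : 77.01 : 14.83

Expanding (0.722 + 0.278)^2:
P(M) = 0.722^2 = 0.521284
P(M+2) = 2 × 0.722^1 × 0.278^1 = 0.401432
P(M+4) = 0.278^2 = 0.077284
The M peak is largest (0.521284); scaling to 100 gives 100.00 : 77.01 : 14.83.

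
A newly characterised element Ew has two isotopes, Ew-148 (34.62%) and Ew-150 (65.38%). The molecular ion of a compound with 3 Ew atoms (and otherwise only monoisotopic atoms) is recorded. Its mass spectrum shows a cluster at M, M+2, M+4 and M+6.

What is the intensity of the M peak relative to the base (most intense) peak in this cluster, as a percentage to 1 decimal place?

(0.3462 + 0.6538)^3 gives M 0.0415, M+2 0.2351, M+4 0.4440, M+6 0.2795; the largest is M+4.
P(M+4) = C(3,2) × 0.3462^1 × 0.6538^2 = 3 × 0.3462 × 0.42745444 = 0.443954 (base)
P(M) = C(3,0) × 0.3462^3 × 0.6538^0 = 1 × 0.04149361 × 1.0000 = 0.041494
Relative intensity = 0.041494 / 0.443954 × 100 = 9.3

9.3%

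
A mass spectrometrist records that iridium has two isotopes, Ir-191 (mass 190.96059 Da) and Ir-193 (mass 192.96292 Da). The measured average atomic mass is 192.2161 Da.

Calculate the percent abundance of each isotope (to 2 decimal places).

Ir-191: 37.30%, Ir-193: 62.70%

Let x be the fractional abundance of Ir-191; then Ir-193 has abundance 1 − x.
190.96059·x + 192.96292·(1 − x) = 192.2161
(190.96059 − 192.96292)·x = 192.2161 − 192.96292
x = -0.74682 / -2.00233 = 0.37298 → 37.30% Ir-191, 62.70% Ir-193.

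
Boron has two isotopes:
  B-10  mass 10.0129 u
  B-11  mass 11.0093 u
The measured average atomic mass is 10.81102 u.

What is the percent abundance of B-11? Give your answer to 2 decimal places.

80.10%

Let x be the fractional abundance of B-10; then B-11 has abundance 1 − x.
10.0129·x + 11.0093·(1 − x) = 10.81102
(10.0129 − 11.0093)·x = 10.81102 − 11.0093
x = -0.19828 / -0.9964 = 0.19900 → 19.90% B-10, 80.10% B-11.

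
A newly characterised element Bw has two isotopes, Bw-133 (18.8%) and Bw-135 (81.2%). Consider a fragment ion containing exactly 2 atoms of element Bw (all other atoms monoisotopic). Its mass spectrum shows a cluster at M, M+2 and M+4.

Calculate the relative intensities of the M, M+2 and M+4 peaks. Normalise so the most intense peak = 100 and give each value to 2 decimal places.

The 2 Bw atoms are independent, so intensities follow the terms of (0.188 + 0.812)^2.
P(M) = 0.188^2 = 0.035344
P(M+2) = 2 × 0.188^1 × 0.812^1 = 0.305312
P(M+4) = 0.812^2 = 0.659344
The M+4 peak is largest (0.659344); scaling to 100 gives 5.36 : 46.31 : 100.00.

5.36 : 46.31 : 100.00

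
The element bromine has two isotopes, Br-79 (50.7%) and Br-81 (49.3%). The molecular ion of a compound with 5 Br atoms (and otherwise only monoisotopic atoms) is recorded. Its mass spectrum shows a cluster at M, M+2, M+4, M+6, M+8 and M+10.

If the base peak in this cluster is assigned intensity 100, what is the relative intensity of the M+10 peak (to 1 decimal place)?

(0.507 + 0.493)^5 gives M 0.0335, M+2 0.1629, M+4 0.3168, M+6 0.3080, M+8 0.1497, M+10 0.0291; the largest is M+4.
P(M+4) = C(5,2) × 0.507^3 × 0.493^2 = 10 × 0.13032384 × 0.243049 = 0.316751 (base)
P(M+10) = C(5,5) × 0.507^0 × 0.493^5 = 1 × 1.0000 × 0.0291229 = 0.029123
Relative intensity = 0.029123 / 0.316751 × 100 = 9.2

9.2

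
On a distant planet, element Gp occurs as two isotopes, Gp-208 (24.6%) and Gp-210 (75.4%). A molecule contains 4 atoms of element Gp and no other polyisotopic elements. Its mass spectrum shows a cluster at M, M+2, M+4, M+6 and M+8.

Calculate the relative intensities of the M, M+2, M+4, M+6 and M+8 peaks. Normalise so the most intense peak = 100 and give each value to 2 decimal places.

The 4 Gp atoms are independent, so intensities follow the terms of (0.246 + 0.754)^4.
P(M) = 0.246^4 = 0.003662
P(M+2) = 4 × 0.246^3 × 0.754^1 = 0.044899
P(M+4) = 6 × 0.246^2 × 0.754^2 = 0.206426
P(M+6) = 4 × 0.246^1 × 0.754^3 = 0.421802
P(M+8) = 0.754^4 = 0.323210
The M+6 peak is largest (0.421802); scaling to 100 gives 0.87 : 10.64 : 48.94 : 100.00 : 76.63.

0.87 : 10.64 : 48.94 : 100.00 : 76.63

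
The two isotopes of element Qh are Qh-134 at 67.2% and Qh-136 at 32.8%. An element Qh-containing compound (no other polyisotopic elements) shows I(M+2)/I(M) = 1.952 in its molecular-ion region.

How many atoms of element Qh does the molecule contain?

For n independent Qh atoms, I(M+2)/I(M) = n · (abundance Qh-136) / (abundance Qh-134) = n · 0.328/0.672.
n = 1.952 × 0.672/0.328 = 4.00 ≈ 4

4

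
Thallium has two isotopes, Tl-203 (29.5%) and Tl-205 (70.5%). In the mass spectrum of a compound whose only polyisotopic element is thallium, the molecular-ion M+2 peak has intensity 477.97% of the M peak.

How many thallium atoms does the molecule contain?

The M+2/M ratio from n Tl atoms is n · q/p = n · 0.705/0.295.
n = 4.7797 × 0.295/0.705 = 2.00 ≈ 2

2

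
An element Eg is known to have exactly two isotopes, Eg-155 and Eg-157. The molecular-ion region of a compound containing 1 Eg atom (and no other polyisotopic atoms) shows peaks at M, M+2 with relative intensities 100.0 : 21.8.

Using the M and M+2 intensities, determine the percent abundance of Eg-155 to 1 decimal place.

82.1%

If p is the fraction of Eg that is Eg-155, then I(M+2)/I(M) = [C(1,1)·p^0·(1−p)] / p^1 = 1·(1−p)/p = 21.8/100.0 = 0.2180
(1−p)/p = 0.2180/1 = 0.2180  ⇒  p = 1/(1 + 0.2180) = 0.8210
Eg-155: 82.1%, Eg-157: 17.9%.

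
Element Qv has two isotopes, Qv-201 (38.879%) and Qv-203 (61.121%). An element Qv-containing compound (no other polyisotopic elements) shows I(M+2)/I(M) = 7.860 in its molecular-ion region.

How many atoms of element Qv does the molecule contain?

5

For n independent Qv atoms, I(M+2)/I(M) = n · (abundance Qv-203) / (abundance Qv-201) = n · 0.61121/0.38879.
n = 7.860 × 0.38879/0.61121 = 5.00 ≈ 5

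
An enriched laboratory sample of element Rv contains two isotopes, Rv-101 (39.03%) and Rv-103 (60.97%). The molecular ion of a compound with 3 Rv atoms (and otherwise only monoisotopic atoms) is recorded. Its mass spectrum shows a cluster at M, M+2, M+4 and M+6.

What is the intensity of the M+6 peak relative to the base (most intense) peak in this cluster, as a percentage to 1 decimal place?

Binomial terms of (0.3903 + 0.6097)^3: M 0.0595, M+2 0.2786, M+4 0.4353, M+6 0.2266 → M+4 is the base peak.
P(M+4) = C(3,2) × 0.3903^1 × 0.6097^2 = 3 × 0.3903 × 0.37173409 = 0.435263 (base)
P(M+6) = C(3,3) × 0.3903^0 × 0.6097^3 = 1 × 1.0000 × 0.22664627 = 0.226646
Relative intensity = 0.226646 / 0.435263 × 100 = 52.1

52.1%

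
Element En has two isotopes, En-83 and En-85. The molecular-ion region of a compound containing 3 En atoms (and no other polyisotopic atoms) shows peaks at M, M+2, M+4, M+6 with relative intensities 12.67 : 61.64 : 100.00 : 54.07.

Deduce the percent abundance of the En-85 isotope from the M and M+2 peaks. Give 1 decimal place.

Let p = fractional abundance of En-83. I(M+2)/I(M) = [C(3,1)·p^2·(1−p)] / p^3 = 3·(1−p)/p = 61.64/12.67 = 4.8650
(1−p)/p = 4.8650/3 = 1.6217  ⇒  p = 1/(1 + 1.6217) = 0.3814
En-83: 38.1%, En-85: 61.9%.

61.9%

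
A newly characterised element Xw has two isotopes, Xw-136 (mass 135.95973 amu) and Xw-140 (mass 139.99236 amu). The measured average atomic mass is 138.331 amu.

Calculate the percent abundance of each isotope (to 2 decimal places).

Xw-136: 41.20%, Xw-140: 58.80%

With x = fraction of Xw-136 (so Xw-140 is 1 − x):
135.95973·x + 139.99236·(1 − x) = 138.331
(135.95973 − 139.99236)·x = 138.331 − 139.99236
x = -1.66136 / -4.03263 = 0.41198 → 41.20% Xw-136, 58.80% Xw-140.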